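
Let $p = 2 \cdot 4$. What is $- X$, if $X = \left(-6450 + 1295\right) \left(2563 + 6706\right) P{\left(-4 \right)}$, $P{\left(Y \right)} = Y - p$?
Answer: $-573380340$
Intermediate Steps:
$p = 8$
$P{\left(Y \right)} = -8 + Y$ ($P{\left(Y \right)} = Y - 8 = -8 + Y$)
$X = 573380340$ ($X = \left(-6450 + 1295\right) \left(2563 + 6706\right) \left(-8 - 4\right) = \left(-5155\right) 9269 \left(-12\right) = \left(-47781695\right) \left(-12\right) = 573380340$)
$- X = \left(-1\right) 573380340 = -573380340$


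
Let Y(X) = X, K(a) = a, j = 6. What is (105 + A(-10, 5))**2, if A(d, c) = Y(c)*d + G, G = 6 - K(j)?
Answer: 3025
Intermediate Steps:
G = 0 (G = 6 - 1*6 = 6 - 6 = 0)
A(d, c) = c*d (A(d, c) = c*d + 0 = c*d)
(105 + A(-10, 5))**2 = (105 + 5*(-10))**2 = (105 - 50)**2 = 55**2 = 3025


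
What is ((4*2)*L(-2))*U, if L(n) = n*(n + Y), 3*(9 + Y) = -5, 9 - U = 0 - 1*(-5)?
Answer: 2432/3 ≈ 810.67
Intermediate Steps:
U = 4 (U = 9 - (0 - 1*(-5)) = 9 - (0 + 5) = 9 - 1*5 = 9 - 5 = 4)
Y = -32/3 (Y = -9 + (⅓)*(-5) = -9 - 5/3 = -32/3 ≈ -10.667)
L(n) = n*(-32/3 + n) (L(n) = n*(n - 32/3) = n*(-32/3 + n))
((4*2)*L(-2))*U = ((4*2)*((⅓)*(-2)*(-32 + 3*(-2))))*4 = (8*((⅓)*(-2)*(-32 - 6)))*4 = (8*((⅓)*(-2)*(-38)))*4 = (8*(76/3))*4 = (608/3)*4 = 2432/3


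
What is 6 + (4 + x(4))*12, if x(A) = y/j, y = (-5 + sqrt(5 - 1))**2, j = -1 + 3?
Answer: 108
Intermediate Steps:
j = 2
y = 9 (y = (-5 + sqrt(4))**2 = (-5 + 2)**2 = (-3)**2 = 9)
x(A) = 9/2
6 + (4 + x(4))*12 = 6 + (4 + 9/2)*12 = 6 + (17/2)*12 = 6 + 102 = 108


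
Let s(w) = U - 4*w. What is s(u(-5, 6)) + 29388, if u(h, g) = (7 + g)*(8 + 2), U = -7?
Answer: 28861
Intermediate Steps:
u(h, g) = 70 + 10*g (u(h, g) = (7 + g)*10 = 70 + 10*g)
s(w) = -7 - 4*w
s(u(-5, 6)) + 29388 = (-7 - 4*(70 + 10*6)) + 29388 = (-7 - 4*(70 + 60)) + 29388 = (-7 - 4*130) + 29388 = (-7 - 520) + 29388 = -527 + 29388 = 28861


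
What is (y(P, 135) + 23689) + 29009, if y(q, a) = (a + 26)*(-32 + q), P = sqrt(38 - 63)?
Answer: 47546 + 805*I ≈ 47546.0 + 805.0*I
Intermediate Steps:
P = 5*I (P = sqrt(-25) = 5*I ≈ 5.0*I)
y(q, a) = (-32 + q)*(26 + a) (y(q, a) = (26 + a)*(-32 + q) = (-32 + q)*(26 + a))
(y(P, 135) + 23689) + 29009 = ((-832 - 32*135 + 26*(5*I) + 135*(5*I)) + 23689) + 29009 = ((-832 - 4320 + 130*I + 675*I) + 23689) + 29009 = ((-5152 + 805*I) + 23689) + 29009 = (18537 + 805*I) + 29009 = 47546 + 805*I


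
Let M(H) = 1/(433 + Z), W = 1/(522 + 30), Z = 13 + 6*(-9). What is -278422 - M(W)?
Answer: -109141425/392 ≈ -2.7842e+5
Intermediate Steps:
Z = -41 (Z = 13 - 54 = -41)
W = 1/552 ≈ 0.0018116
M(H) = 1/392 (M(H) = 1/(433 - 41) = 1/392)
-278422 - M(W) = -278422 - 1*1/392 = -278422 - 1/392 = -109141425/392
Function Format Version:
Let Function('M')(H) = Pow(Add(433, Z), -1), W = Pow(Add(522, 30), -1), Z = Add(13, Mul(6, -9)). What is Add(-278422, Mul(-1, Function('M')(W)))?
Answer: Rational(-109141425, 392) ≈ -2.7842e+5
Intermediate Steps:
Z = -41 (Z = Add(13, -54) = -41)
W = Rational(1, 552) (W = Pow(552, -1) = Rational(1, 552) ≈ 0.0018116)
Function('M')(H) = Rational(1, 392) (Function('M')(H) = Pow(Add(433, -41), -1) = Pow(392, -1) = Rational(1, 392))
Add(-278422, Mul(-1, Function('M')(W))) = Add(-278422, Mul(-1, Rational(1, 392))) = Add(-278422, Rational(-1, 392)) = Rational(-109141425, 392)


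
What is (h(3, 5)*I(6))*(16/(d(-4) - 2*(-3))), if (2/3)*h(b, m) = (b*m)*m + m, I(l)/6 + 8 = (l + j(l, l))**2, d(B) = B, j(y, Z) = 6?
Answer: 783360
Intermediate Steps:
I(l) = -48 + 6*(6 + l)**2 (I(l) = -48 + 6*(l + 6)**2 = -48 + 6*(6 + l)**2)
h(b, m) = 3*m/2 + 3*b*m**2/2 (h(b, m) = 3*((b*m)*m + m)/2 = 3*(b*m**2 + m)/2 = 3*(m + b*m**2)/2 = 3*m/2 + 3*b*m**2/2)
(h(3, 5)*I(6))*(16/(d(-4) - 2*(-3))) = (((3/2)*5*(1 + 3*5))*(-48 + 6*(6 + 6)**2))*(16/(-4 - 2*(-3))) = (((3/2)*5*(1 + 15))*(-48 + 6*12**2))*(16/(-4 + 6)) = (((3/2)*5*16)*(-48 + 6*144))*(16/2) = (120*(-48 + 864))*(16*(1/2)) = (120*816)*8 = 97920*8 = 783360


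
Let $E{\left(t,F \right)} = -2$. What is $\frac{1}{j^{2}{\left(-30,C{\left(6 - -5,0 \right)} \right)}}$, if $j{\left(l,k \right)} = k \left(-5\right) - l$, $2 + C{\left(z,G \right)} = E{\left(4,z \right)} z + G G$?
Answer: $\frac{1}{22500} \approx 4.4444 \cdot 10^{-5}$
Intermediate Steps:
$C{\left(z,G \right)} = -2 + G^{2} - 2 z$ ($C{\left(z,G \right)} = -2 + \left(- 2 z + G G\right) = -2 + \left(- 2 z + G^{2}\right) = -2 + \left(G^{2} - 2 z\right) = -2 + G^{2} - 2 z$)
$j{\left(l,k \right)} = - l - 5 k$ ($j{\left(l,k \right)} = - 5 k - l = - l - 5 k$)
$\frac{1}{j^{2}{\left(-30,C{\left(6 - -5,0 \right)} \right)}} = \frac{1}{\left(\left(-1\right) \left(-30\right) - 5 \left(-2 + 0^{2} - 2 \left(6 - -5\right)\right)\right)^{2}} = \frac{1}{\left(30 - 5 \left(-2 + 0 - 2 \left(6 + 5\right)\right)\right)^{2}} = \frac{1}{\left(30 - 5 \left(-2 + 0 - 22\right)\right)^{2}} = \frac{1}{\left(30 - -120\right)^{2}} = \frac{1}{\left(30 + 120\right)^{2}} = \frac{1}{150^{2}} = \frac{1}{22500}$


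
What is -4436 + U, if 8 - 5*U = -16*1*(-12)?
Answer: -22364/5 ≈ -4472.8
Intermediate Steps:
U = -184/5 (U = 8/5 - (-16*1)*(-12)/5 = 8/5 - (-16)*(-12)/5 = 8/5 - ⅕*192 = 8/5 - 192/5 = -184/5 ≈ -36.800)
-4436 + U = -4436 - 184/5 = -22364/5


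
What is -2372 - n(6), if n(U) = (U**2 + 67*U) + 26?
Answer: -2836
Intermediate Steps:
n(U) = 26 + U**2 + 67*U
-2372 - n(6) = -2372 - (26 + 6**2 + 67*6) = -2372 - (26 + 36 + 402) = -2372 - 1*464 = -2372 - 464 = -2836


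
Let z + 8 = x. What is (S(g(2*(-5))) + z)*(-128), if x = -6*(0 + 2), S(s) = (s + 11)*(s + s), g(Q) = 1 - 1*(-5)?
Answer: -23552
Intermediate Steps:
g(Q) = 6 (g(Q) = 1 + 5 = 6)
S(s) = 2*s*(11 + s) (S(s) = (11 + s)*(2*s) = 2*s*(11 + s))
x = -12 (x = -6*2 = -12)
z = -20 (z = -8 - 12 = -20)
(S(g(2*(-5))) + z)*(-128) = (2*6*(11 + 6) - 20)*(-128) = (2*6*17 - 20)*(-128) = (204 - 20)*(-128) = 184*(-128) = -23552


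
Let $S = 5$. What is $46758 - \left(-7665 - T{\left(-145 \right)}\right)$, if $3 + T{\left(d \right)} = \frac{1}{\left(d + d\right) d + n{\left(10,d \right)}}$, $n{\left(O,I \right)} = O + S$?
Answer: $\frac{2289177301}{42065} \approx 54420.0$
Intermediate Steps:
$n{\left(O,I \right)} = 5 + O$ ($n{\left(O,I \right)} = O + 5 = 5 + O$)
$T{\left(d \right)} = -3 + \frac{1}{15 + 2 d^{2}}$ ($T{\left(d \right)} = -3 + \frac{1}{\left(d + d\right) d + \left(5 + 10\right)} = -3 + \frac{1}{2 d d + 15} = -3 + \frac{1}{2 d^{2} + 15} = -3 + \frac{1}{15 + 2 d^{2}}$)
$46758 - \left(-7665 - T{\left(-145 \right)}\right) = 46758 - \left(-7665 - \frac{2 \left(-22 - 3 \left(-145\right)^{2}\right)}{15 + 2 \left(-145\right)^{2}}\right) = 46758 - \left(-7665 - \frac{2 \left(-22 - 63075\right)}{15 + 2 \cdot 21025}\right) = 46758 - \left(-7665 - \frac{2 \left(-22 - 63075\right)}{15 + 42050}\right) = 46758 - \left(-7665 - 2 \cdot \frac{1}{42065} \left(-63097\right)\right) = 46758 - \left(-7665 - - \frac{126194}{42065}\right) = 46758 - \left(-7665 + \frac{126194}{42065}\right) = 46758 - - \frac{322302031}{42065} = 46758 + \frac{322302031}{42065} = \frac{2289177301}{42065}$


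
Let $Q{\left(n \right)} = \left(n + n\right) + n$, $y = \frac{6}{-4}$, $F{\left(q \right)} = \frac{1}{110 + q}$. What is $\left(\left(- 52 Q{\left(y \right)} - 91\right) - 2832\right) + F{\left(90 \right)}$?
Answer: $- \frac{537799}{200} \approx -2689.0$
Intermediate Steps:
$y = - \frac{3}{2}$ ($y = 6 \left(- \frac{1}{4}\right) = - \frac{3}{2} \approx -1.5$)
$Q{\left(n \right)} = 3 n$ ($Q{\left(n \right)} = 2 n + n = 3 n$)
$\left(\left(- 52 Q{\left(y \right)} - 91\right) - 2832\right) + F{\left(90 \right)} = \left(\left(- 52 \cdot 3 \left(- \frac{3}{2}\right) - 91\right) - 2832\right) + \frac{1}{110 + 90} = \left(\left(\left(-52\right) \left(- \frac{9}{2}\right) - 91\right) - 2832\right) + \frac{1}{200} = \left(\left(234 - 91\right) - 2832\right) + \frac{1}{200} = \left(143 - 2832\right) + \frac{1}{200} = -2689 + \frac{1}{200} = - \frac{537799}{200}$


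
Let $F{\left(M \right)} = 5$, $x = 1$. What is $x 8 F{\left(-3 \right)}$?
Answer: $40$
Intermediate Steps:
$x 8 F{\left(-3 \right)} = 1 \cdot 8 \cdot 5 = 8 \cdot 5 = 40$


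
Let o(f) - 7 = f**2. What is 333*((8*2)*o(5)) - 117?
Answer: 170379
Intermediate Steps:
o(f) = 7 + f**2
333*((8*2)*o(5)) - 117 = 333*((8*2)*(7 + 5**2)) - 117 = 333*(16*(7 + 25)) - 117 = 333*(16*32) - 117 = 333*512 - 117 = 170496 - 117 = 170379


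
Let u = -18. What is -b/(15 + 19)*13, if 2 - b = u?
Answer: -130/17 ≈ -7.6471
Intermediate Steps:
b = 20 (b = 2 - 1*(-18) = 2 + 18 = 20)
-b/(15 + 19)*13 = -20/(15 + 19)*13 = -20/34*13 = -20*(1/34)*13 = -10*13/17 = -1*130/17 = -130/17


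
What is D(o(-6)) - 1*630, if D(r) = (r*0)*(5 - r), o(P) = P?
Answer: -630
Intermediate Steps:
D(r) = 0 (D(r) = 0*(5 - r) = 0)
D(o(-6)) - 1*630 = 0 - 1*630 = 0 - 630 = -630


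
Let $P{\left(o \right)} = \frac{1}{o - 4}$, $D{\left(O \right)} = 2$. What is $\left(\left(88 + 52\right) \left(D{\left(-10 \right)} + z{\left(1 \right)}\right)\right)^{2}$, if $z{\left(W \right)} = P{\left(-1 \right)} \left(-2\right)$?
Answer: $112896$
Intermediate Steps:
$P{\left(o \right)} = \frac{1}{-4 + o}$
$z{\left(W \right)} = \frac{2}{5}$ ($z{\left(W \right)} = \frac{1}{-4 - 1} \left(-2\right) = \frac{1}{-5} \left(-2\right) = \left(- \frac{1}{5}\right) \left(-2\right) = \frac{2}{5}$)
$\left(\left(88 + 52\right) \left(D{\left(-10 \right)} + z{\left(1 \right)}\right)\right)^{2} = \left(\left(88 + 52\right) \left(2 + \frac{2}{5}\right)\right)^{2} = \left(140 \cdot \frac{12}{5}\right)^{2} = 336^{2} = 112896$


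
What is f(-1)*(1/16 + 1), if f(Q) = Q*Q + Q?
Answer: 0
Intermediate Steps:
f(Q) = Q + Q² (f(Q) = Q² + Q = Q + Q²)
f(-1)*(1/16 + 1) = (-(1 - 1))*(1/16 + 1) = (-1*0)*(1/16 + 1) = 0*(17/16) = 0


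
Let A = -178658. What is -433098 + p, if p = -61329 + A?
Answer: -673085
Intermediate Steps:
p = -239987 (p = -61329 - 178658 = -239987)
-433098 + p = -433098 - 239987 = -673085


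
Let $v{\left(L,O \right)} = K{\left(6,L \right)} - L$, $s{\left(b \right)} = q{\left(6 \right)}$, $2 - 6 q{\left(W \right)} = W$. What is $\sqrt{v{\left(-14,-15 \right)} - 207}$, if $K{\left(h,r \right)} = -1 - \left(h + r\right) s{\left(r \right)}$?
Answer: $\frac{i \sqrt{1794}}{3} \approx 14.119 i$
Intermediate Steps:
$q{\left(W \right)} = \frac{1}{3} - \frac{W}{6}$
$s{\left(b \right)} = - \frac{2}{3}$ ($s{\left(b \right)} = \frac{1}{3} - 1 = - \frac{2}{3}$)
$K{\left(h,r \right)} = -1 + \frac{2 h}{3} + \frac{2 r}{3}$ ($K{\left(h,r \right)} = -1 - \left(h + r\right) \left(- \frac{2}{3}\right) = -1 - \left(- \frac{2 h}{3} - \frac{2 r}{3}\right) = -1 + \left(\frac{2 h}{3} + \frac{2 r}{3}\right) = -1 + \frac{2 h}{3} + \frac{2 r}{3}$)
$v{\left(L,O \right)} = 3 - \frac{L}{3}$ ($v{\left(L,O \right)} = \left(-1 + \frac{2}{3} \cdot 6 + \frac{2 L}{3}\right) - L = \left(-1 + 4 + \frac{2 L}{3}\right) - L = \left(3 + \frac{2 L}{3}\right) - L = 3 - \frac{L}{3}$)
$\sqrt{v{\left(-14,-15 \right)} - 207} = \sqrt{\left(3 - - \frac{14}{3}\right) - 207} = \sqrt{\left(3 + \frac{14}{3}\right) - 207} = \sqrt{\frac{23}{3} - 207} = \sqrt{- \frac{598}{3}} = \frac{i \sqrt{1794}}{3}$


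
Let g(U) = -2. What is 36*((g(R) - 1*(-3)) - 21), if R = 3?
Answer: -720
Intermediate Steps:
36*((g(R) - 1*(-3)) - 21) = 36*((-2 - 1*(-3)) - 21) = 36*((-2 + 3) - 21) = 36*(1 - 21) = 36*(-20) = -720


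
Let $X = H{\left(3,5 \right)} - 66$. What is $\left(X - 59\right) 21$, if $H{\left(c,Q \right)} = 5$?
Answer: $-2520$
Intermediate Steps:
$X = -61$ ($X = 5 - 66 = -61$)
$\left(X - 59\right) 21 = \left(-61 - 59\right) 21 = \left(-120\right) 21 = -2520$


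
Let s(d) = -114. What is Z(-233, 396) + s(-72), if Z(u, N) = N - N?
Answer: -114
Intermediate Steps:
Z(u, N) = 0
Z(-233, 396) + s(-72) = 0 - 114 = -114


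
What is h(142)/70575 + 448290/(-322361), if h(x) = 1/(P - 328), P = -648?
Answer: -30878753470361/22204612513200 ≈ -1.3906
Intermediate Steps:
h(x) = -1/976 (h(x) = 1/(-648 - 328) = 1/(-976) = -1/976)
h(142)/70575 + 448290/(-322361) = -1/976/70575 + 448290/(-322361) = -1/976*1/70575 + 448290*(-1/322361) = -1/68881200 - 448290/322361 = -30878753470361/22204612513200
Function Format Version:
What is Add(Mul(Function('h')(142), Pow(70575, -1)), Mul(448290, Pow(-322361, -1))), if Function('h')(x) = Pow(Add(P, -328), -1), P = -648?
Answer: Rational(-30878753470361, 22204612513200) ≈ -1.3906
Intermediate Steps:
Function('h')(x) = Rational(-1, 976) (Function('h')(x) = Pow(Add(-648, -328), -1) = Pow(-976, -1) = Rational(-1, 976))
Add(Mul(Function('h')(142), Pow(70575, -1)), Mul(448290, Pow(-322361, -1))) = Add(Mul(Rational(-1, 976), Pow(70575, -1)), Mul(448290, Pow(-322361, -1))) = Add(Mul(Rational(-1, 976), Rational(1, 70575)), Mul(448290, Rational(-1, 322361))) = Add(Rational(-1, 68881200), Rational(-448290, 322361)) = Rational(-30878753470361, 22204612513200)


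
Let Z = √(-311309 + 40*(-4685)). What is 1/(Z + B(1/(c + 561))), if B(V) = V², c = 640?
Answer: 1442401/1037574370248061910 - 2080520644801*I*√498709/1037574370248061910 ≈ 1.3902e-12 - 0.001416*I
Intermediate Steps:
Z = I*√498709 (Z = √(-311309 - 187400) = √(-498709) = I*√498709 ≈ 706.19*I)
1/(Z + B(1/(c + 561))) = 1/(I*√498709 + (1/(640 + 561))²) = 1/(I*√498709 + (1/1201)²) = 1/(I*√498709 + 1/1442401) = 1/(1/1442401 + I*√498709)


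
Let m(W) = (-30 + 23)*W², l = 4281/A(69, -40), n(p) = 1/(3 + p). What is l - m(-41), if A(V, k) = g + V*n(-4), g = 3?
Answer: 257447/22 ≈ 11702.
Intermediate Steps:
A(V, k) = 3 - V (A(V, k) = 3 + V/(3 - 4) = 3 + V/(-1) = 3 + V*(-1) = 3 - V)
l = -1427/22 (l = 4281/(3 - 1*69) = 4281/(3 - 69) = 4281/(-66) = 4281*(-1/66) = -1427/22 ≈ -64.864)
m(W) = -7*W²
l - m(-41) = -1427/22 - (-7)*(-41)² = -1427/22 - (-7)*1681 = -1427/22 - 1*(-11767) = -1427/22 + 11767 = 257447/22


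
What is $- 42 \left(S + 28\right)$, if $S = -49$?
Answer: $882$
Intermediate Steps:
$- 42 \left(S + 28\right) = - 42 \left(-49 + 28\right) = \left(-42\right) \left(-21\right) = 882$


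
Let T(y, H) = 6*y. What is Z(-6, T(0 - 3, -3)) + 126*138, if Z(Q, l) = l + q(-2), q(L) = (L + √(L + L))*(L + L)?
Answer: 17378 - 8*I ≈ 17378.0 - 8.0*I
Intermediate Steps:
q(L) = 2*L*(L + √2*√L) (q(L) = (L + √(2*L))*(2*L) = (L + √2*√L)*(2*L) = 2*L*(L + √2*√L))
Z(Q, l) = 8 + l - 8*I (Z(Q, l) = l + (2*(-2)² + 2*√2*(-2)^(3/2)) = l + (2*4 + 2*√2*(-2*I*√2)) = l + (8 - 8*I) = 8 + l - 8*I)
Z(-6, T(0 - 3, -3)) + 126*138 = (8 + 6*(0 - 3) - 8*I) + 126*138 = (8 + 6*(-3) - 8*I) + 17388 = (8 - 18 - 8*I) + 17388 = (-10 - 8*I) + 17388 = 17378 - 8*I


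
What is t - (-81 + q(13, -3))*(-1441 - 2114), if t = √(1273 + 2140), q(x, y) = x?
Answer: -241740 + √3413 ≈ -2.4168e+5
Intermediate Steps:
t = √3413 ≈ 58.421
t - (-81 + q(13, -3))*(-1441 - 2114) = √3413 - (-81 + 13)*(-1441 - 2114) = √3413 - (-68)*(-3555) = √3413 - 1*241740 = √3413 - 241740 = -241740 + √3413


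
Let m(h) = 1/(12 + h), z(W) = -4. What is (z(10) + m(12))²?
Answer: 9025/576 ≈ 15.668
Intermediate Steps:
(z(10) + m(12))² = (-4 + 1/(12 + 12))² = (-4 + 1/24)² = (-95/24)² = 9025/576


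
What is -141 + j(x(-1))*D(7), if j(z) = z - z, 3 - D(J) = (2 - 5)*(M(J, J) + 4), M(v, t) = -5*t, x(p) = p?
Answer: -141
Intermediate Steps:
D(J) = 15 - 15*J (D(J) = 3 - (2 - 5)*(-5*J + 4) = 3 - (-3)*(4 - 5*J) = 3 - (-12 + 15*J) = 3 + (12 - 15*J) = 15 - 15*J)
j(z) = 0
-141 + j(x(-1))*D(7) = -141 + 0*(15 - 15*7) = -141 + 0*(15 - 105) = -141 + 0*(-90) = -141 + 0 = -141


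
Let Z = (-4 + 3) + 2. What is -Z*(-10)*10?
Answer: 100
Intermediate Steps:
Z = 1 (Z = -1 + 2 = 1)
-Z*(-10)*10 = -1*(-10)*10 = -(-10)*10 = -1*(-100) = 100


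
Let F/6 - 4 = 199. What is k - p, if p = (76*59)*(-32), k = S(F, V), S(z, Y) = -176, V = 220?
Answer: 143312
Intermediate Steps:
F = 1218 (F = 24 + 6*199 = 24 + 1194 = 1218)
k = -176
p = -143488 (p = 4484*(-32) = -143488)
k - p = -176 - 1*(-143488) = -176 + 143488 = 143312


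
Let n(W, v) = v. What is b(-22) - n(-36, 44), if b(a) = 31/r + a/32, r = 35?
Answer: -24529/560 ≈ -43.802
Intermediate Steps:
b(a) = 31/35 + a/32
b(-22) - n(-36, 44) = (31/35 + (1/32)*(-22)) - 1*44 = (31/35 - 11/16) - 44 = 111/560 - 44 = -24529/560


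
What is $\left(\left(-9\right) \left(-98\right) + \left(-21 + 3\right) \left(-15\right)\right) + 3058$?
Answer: $4210$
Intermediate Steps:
$\left(\left(-9\right) \left(-98\right) + \left(-21 + 3\right) \left(-15\right)\right) + 3058 = \left(882 - -270\right) + 3058 = \left(882 + 270\right) + 3058 = 1152 + 3058 = 4210$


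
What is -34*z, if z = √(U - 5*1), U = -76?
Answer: -306*I ≈ -306.0*I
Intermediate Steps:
z = 9*I (z = √(-76 - 5*1) = √(-76 - 5) = √(-81) = 9*I ≈ 9.0*I)
-34*z = -306*I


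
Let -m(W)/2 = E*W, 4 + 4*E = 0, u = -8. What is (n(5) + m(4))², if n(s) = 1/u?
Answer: 3969/64 ≈ 62.016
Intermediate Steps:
E = -1 (E = -1 + (¼)*0 = -1 + 0 = -1)
m(W) = 2*W (m(W) = -(-2)*W = 2*W)
n(s) = -⅛ (n(s) = 1/(-8) = -⅛)
(n(5) + m(4))² = (-⅛ + 2*4)² = (-⅛ + 8)² = (63/8)² = 3969/64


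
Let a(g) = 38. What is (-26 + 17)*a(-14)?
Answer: -342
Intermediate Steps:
(-26 + 17)*a(-14) = (-26 + 17)*38 = -9*38 = -342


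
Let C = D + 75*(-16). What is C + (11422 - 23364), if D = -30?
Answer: -13172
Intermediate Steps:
C = -1230 (C = -30 + 75*(-16) = -30 - 1200 = -1230)
C + (11422 - 23364) = -1230 + (11422 - 23364) = -1230 - 11942 = -13172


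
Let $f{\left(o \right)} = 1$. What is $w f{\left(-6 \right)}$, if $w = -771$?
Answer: $-771$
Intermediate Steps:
$w f{\left(-6 \right)} = \left(-771\right) 1 = -771$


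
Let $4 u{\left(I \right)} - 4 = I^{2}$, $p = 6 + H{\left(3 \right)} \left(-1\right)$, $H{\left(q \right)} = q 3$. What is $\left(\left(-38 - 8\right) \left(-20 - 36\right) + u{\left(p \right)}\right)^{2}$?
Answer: $\frac{106440489}{16} \approx 6.6525 \cdot 10^{6}$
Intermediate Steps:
$H{\left(q \right)} = 3 q$
$p = -3$ ($p = 6 + 3 \cdot 3 \left(-1\right) = 6 + 9 \left(-1\right) = 6 - 9 = -3$)
$u{\left(I \right)} = 1 + \frac{I^{2}}{4}$
$\left(\left(-38 - 8\right) \left(-20 - 36\right) + u{\left(p \right)}\right)^{2} = \left(\left(-38 - 8\right) \left(-20 - 36\right) + \left(1 + \frac{\left(-3\right)^{2}}{4}\right)\right)^{2} = \left(\left(-46\right) \left(-56\right) + \left(1 + \frac{1}{4} \cdot 9\right)\right)^{2} = \left(2576 + \left(1 + \frac{9}{4}\right)\right)^{2} = \left(2576 + \frac{13}{4}\right)^{2} = \left(\frac{10317}{4}\right)^{2} = \frac{106440489}{16}$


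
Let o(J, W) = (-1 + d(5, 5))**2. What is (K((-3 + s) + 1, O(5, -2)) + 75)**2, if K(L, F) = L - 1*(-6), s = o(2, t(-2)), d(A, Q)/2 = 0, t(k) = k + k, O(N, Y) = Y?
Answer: 6400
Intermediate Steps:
t(k) = 2*k
d(A, Q) = 0 (d(A, Q) = 2*0 = 0)
o(J, W) = 1 (o(J, W) = (-1 + 0)**2 = (-1)**2 = 1)
s = 1
K(L, F) = 6 + L (K(L, F) = L + 6 = 6 + L)
(K((-3 + s) + 1, O(5, -2)) + 75)**2 = ((6 + ((-3 + 1) + 1)) + 75)**2 = ((6 + (-2 + 1)) + 75)**2 = ((6 - 1) + 75)**2 = (5 + 75)**2 = 80**2 = 6400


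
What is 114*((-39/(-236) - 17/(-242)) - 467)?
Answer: -759748839/14278 ≈ -53211.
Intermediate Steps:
114*((-39/(-236) - 17/(-242)) - 467) = 114*((-39*(-1/236) - 17*(-1/242)) - 467) = 114*((39/236 + 17/242) - 467) = 114*(6725/28556 - 467) = 114*(-13328927/28556) = -759748839/14278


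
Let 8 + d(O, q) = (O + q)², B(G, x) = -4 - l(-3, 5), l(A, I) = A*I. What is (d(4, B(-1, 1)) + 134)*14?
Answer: 4914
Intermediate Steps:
B(G, x) = 11 (B(G, x) = -4 - (-3)*5 = -4 - 1*(-15) = -4 + 15 = 11)
d(O, q) = -8 + (O + q)²
(d(4, B(-1, 1)) + 134)*14 = ((-8 + (4 + 11)²) + 134)*14 = ((-8 + 15²) + 134)*14 = ((-8 + 225) + 134)*14 = (217 + 134)*14 = 351*14 = 4914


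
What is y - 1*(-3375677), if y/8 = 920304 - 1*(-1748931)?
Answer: 24729557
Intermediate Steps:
y = 21353880 (y = 8*(920304 - 1*(-1748931)) = 8*(920304 + 1748931) = 8*2669235 = 21353880)
y - 1*(-3375677) = 21353880 - 1*(-3375677) = 21353880 + 3375677 = 24729557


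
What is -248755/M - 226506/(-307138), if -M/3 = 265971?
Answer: 128567097584/122534701497 ≈ 1.0492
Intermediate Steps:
M = -797913 (M = -3*265971 = -797913)
-248755/M - 226506/(-307138) = -248755/(-797913) - 226506/(-307138) = -248755*(-1/797913) - 226506*(-1/307138) = 248755/797913 + 113253/153569 = 128567097584/122534701497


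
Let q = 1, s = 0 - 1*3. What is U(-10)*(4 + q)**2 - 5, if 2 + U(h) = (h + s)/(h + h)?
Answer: -155/4 ≈ -38.750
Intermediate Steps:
s = -3 (s = 0 - 3 = -3)
U(h) = -2 + (-3 + h)/(2*h) (U(h) = -2 + (h - 3)/(h + h) = -2 + (-3 + h)/((2*h)) = -2 + (-3 + h)*(1/(2*h)) = -2 + (-3 + h)/(2*h))
U(-10)*(4 + q)**2 - 5 = ((3/2)*(-1 - 1*(-10))/(-10))*(4 + 1)**2 - 5 = ((3/2)*(-1/10)*(-1 + 10))*5**2 - 5 = ((3/2)*(-1/10)*9)*25 - 5 = -27/20*25 - 5 = -135/4 - 5 = -155/4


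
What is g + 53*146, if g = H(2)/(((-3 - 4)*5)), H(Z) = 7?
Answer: 38689/5 ≈ 7737.8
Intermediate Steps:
g = -⅕ (g = 7/(((-3 - 4)*5)) = 7/((-7*5)) = 7/(-35) = 7*(-1/35) = -⅕ ≈ -0.20000)
g + 53*146 = -⅕ + 53*146 = -⅕ + 7738 = 38689/5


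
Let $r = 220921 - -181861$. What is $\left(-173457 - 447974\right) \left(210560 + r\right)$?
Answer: $-381149732402$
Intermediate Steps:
$r = 402782$ ($r = 220921 + 181861 = 402782$)
$\left(-173457 - 447974\right) \left(210560 + r\right) = \left(-173457 - 447974\right) \left(210560 + 402782\right) = \left(-621431\right) 613342 = -381149732402$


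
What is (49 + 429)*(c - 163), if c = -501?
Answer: -317392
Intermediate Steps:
(49 + 429)*(c - 163) = (49 + 429)*(-501 - 163) = 478*(-664) = -317392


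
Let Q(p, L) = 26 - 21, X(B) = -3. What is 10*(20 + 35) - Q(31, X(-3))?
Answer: 545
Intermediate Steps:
Q(p, L) = 5
10*(20 + 35) - Q(31, X(-3)) = 10*(20 + 35) - 1*5 = 10*55 - 5 = 550 - 5 = 545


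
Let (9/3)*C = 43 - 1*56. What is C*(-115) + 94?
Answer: 1777/3 ≈ 592.33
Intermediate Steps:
C = -13/3 (C = (43 - 1*56)/3 = (43 - 56)/3 = (1/3)*(-13) = -13/3 ≈ -4.3333)
C*(-115) + 94 = -13/3*(-115) + 94 = 1495/3 + 94 = 1777/3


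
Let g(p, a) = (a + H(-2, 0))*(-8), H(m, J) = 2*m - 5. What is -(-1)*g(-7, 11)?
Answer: -16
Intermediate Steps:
H(m, J) = -5 + 2*m
g(p, a) = 72 - 8*a (g(p, a) = (a + (-5 + 2*(-2)))*(-8) = (a + (-5 - 4))*(-8) = (a - 9)*(-8) = (-9 + a)*(-8) = 72 - 8*a)
-(-1)*g(-7, 11) = -(-1)*(72 - 8*11) = -(-1)*(72 - 88) = -(-1)*(-16) = -1*16 = -16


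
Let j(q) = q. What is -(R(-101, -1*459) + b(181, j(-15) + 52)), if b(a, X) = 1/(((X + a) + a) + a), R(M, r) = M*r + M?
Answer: -26829641/580 ≈ -46258.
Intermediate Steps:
R(M, r) = M + M*r
b(a, X) = 1/(X + 3*a) (b(a, X) = 1/((X + 2*a) + a) = 1/(X + 3*a))
-(R(-101, -1*459) + b(181, j(-15) + 52)) = -(-101*(1 - 1*459) + 1/((-15 + 52) + 3*181)) = -(-101*(1 - 459) + 1/(37 + 543)) = -(-101*(-458) + 1/580) = -(46258 + 1/580) = -1*26829641/580 = -26829641/580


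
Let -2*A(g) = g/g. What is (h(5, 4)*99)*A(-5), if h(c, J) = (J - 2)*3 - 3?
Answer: -297/2 ≈ -148.50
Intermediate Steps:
A(g) = -½ (A(g) = -g/(2*g) = -½*1 = -½)
h(c, J) = -9 + 3*J (h(c, J) = (-2 + J)*3 - 3 = (-6 + 3*J) - 3 = -9 + 3*J)
(h(5, 4)*99)*A(-5) = ((-9 + 3*4)*99)*(-½) = ((-9 + 12)*99)*(-½) = (3*99)*(-½) = 297*(-½) = -297/2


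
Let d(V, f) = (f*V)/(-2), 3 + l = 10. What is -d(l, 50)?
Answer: 175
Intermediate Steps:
l = 7 (l = -3 + 10 = 7)
d(V, f) = -V*f/2 (d(V, f) = (V*f)*(-1/2) = -V*f/2)
-d(l, 50) = -(-1)*7*50/2 = -1*(-175) = 175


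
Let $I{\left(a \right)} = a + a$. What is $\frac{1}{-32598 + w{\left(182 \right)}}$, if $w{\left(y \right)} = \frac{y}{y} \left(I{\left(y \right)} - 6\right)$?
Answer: $- \frac{1}{32240} \approx -3.1017 \cdot 10^{-5}$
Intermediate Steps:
$I{\left(a \right)} = 2 a$
$w{\left(y \right)} = -6 + 2 y$ ($w{\left(y \right)} = \frac{y}{y} \left(2 y - 6\right) = 1 \left(-6 + 2 y\right) = -6 + 2 y$)
$\frac{1}{-32598 + w{\left(182 \right)}} = \frac{1}{-32598 + \left(-6 + 2 \cdot 182\right)} = \frac{1}{-32598 + \left(-6 + 364\right)} = \frac{1}{-32598 + 358} = \frac{1}{-32240} = - \frac{1}{32240}$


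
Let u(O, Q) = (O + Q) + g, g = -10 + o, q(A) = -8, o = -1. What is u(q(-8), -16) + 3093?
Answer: 3058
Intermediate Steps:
g = -11 (g = -10 - 1 = -11)
u(O, Q) = -11 + O + Q (u(O, Q) = (O + Q) - 11 = -11 + O + Q)
u(q(-8), -16) + 3093 = (-11 - 8 - 16) + 3093 = -35 + 3093 = 3058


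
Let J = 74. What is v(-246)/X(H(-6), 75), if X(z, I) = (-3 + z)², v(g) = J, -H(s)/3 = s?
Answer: 74/225 ≈ 0.32889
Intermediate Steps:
H(s) = -3*s
v(g) = 74
v(-246)/X(H(-6), 75) = 74/((-3 - 3*(-6))²) = 74/((-3 + 18)²) = 74/(15²) = 74/225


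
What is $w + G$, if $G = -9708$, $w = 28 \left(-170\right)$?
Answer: $-14468$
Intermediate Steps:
$w = -4760$
$w + G = -4760 - 9708 = -14468$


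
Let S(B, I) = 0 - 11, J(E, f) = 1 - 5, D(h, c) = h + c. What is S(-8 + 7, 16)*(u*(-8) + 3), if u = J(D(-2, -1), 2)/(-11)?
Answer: -1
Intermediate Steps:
D(h, c) = c + h
J(E, f) = -4
u = 4/11 (u = -4/(-11) = -4*(-1/11) = 4/11 ≈ 0.36364)
S(B, I) = -11
S(-8 + 7, 16)*(u*(-8) + 3) = -11*((4/11)*(-8) + 3) = -11*(-32/11 + 3) = -11*1/11 = -1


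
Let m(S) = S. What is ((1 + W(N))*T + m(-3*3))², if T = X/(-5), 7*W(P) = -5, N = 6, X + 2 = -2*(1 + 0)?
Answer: 94249/1225 ≈ 76.938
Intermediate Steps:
X = -4 (X = -2 - 2*(1 + 0) = -2 - 2*1 = -2 - 2 = -4)
W(P) = -5/7 (W(P) = (⅐)*(-5) = -5/7)
T = ⅘ (T = -4/(-5) = -4*(-⅕) = ⅘ ≈ 0.80000)
((1 + W(N))*T + m(-3*3))² = ((1 - 5/7)*(⅘) - 3*3)² = ((2/7)*(⅘) - 9)² = (8/35 - 9)² = (-307/35)² = 94249/1225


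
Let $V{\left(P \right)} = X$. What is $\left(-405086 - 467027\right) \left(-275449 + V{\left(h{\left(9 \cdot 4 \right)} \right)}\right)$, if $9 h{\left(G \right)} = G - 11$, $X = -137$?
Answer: $240342133218$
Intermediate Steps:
$h{\left(G \right)} = - \frac{11}{9} + \frac{G}{9}$ ($h{\left(G \right)} = \frac{G - 11}{9} = \frac{-11 + G}{9} = - \frac{11}{9} + \frac{G}{9}$)
$V{\left(P \right)} = -137$
$\left(-405086 - 467027\right) \left(-275449 + V{\left(h{\left(9 \cdot 4 \right)} \right)}\right) = \left(-405086 - 467027\right) \left(-275449 - 137\right) = \left(-872113\right) \left(-275586\right) = 240342133218$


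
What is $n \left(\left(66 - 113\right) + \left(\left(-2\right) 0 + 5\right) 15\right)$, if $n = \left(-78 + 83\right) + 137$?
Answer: $3976$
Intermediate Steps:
$n = 142$ ($n = 5 + 137 = 142$)
$n \left(\left(66 - 113\right) + \left(\left(-2\right) 0 + 5\right) 15\right) = 142 \left(\left(66 - 113\right) + \left(\left(-2\right) 0 + 5\right) 15\right) = 142 \left(-47 + \left(0 + 5\right) 15\right) = 142 \left(-47 + 5 \cdot 15\right) = 142 \left(-47 + 75\right) = 142 \cdot 28 = 3976$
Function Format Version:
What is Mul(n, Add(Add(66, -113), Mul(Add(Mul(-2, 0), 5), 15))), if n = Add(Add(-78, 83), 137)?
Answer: 3976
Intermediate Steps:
n = 142 (n = Add(5, 137) = 142)
Mul(n, Add(Add(66, -113), Mul(Add(Mul(-2, 0), 5), 15))) = Mul(142, Add(Add(66, -113), Mul(Add(Mul(-2, 0), 5), 15))) = Mul(142, Add(-47, Mul(Add(0, 5), 15))) = Mul(142, Add(-47, Mul(5, 15))) = Mul(142, Add(-47, 75)) = Mul(142, 28) = 3976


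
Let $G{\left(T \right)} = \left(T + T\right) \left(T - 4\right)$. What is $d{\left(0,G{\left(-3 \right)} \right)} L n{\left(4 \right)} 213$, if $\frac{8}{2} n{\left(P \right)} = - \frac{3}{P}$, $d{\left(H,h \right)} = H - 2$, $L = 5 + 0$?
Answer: $\frac{3195}{8} \approx 399.38$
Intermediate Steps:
$G{\left(T \right)} = 2 T \left(-4 + T\right)$
$L = 5$
$d{\left(H,h \right)} = -2 + H$ ($d{\left(H,h \right)} = H - 2 = -2 + H$)
$n{\left(P \right)} = - \frac{3}{4 P}$ ($n{\left(P \right)} = \frac{\left(-3\right) \frac{1}{P}}{4} = - \frac{3}{4 P}$)
$d{\left(0,G{\left(-3 \right)} \right)} L n{\left(4 \right)} 213 = \left(-2 + 0\right) 5 \left(- \frac{3}{4 \cdot 4}\right) 213 = \left(-2\right) 5 \left(\left(- \frac{3}{4}\right) \frac{1}{4}\right) 213 = \left(-10\right) \left(- \frac{3}{16}\right) 213 = \frac{15}{8} \cdot 213 = \frac{3195}{8}$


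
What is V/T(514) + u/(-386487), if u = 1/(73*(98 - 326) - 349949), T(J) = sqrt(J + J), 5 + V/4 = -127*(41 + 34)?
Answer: 1/141683428791 - 19060*sqrt(257)/257 ≈ -1188.9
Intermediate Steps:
V = -38120 (V = -20 + 4*(-127*(41 + 34)) = -20 + 4*(-127*75) = -20 + 4*(-9525) = -20 - 38100 = -38120)
T(J) = sqrt(2)*sqrt(J) (T(J) = sqrt(2*J) = sqrt(2)*sqrt(J))
u = -1/366593 (u = 1/(73*(-228) - 349949) = 1/(-16644 - 349949) = 1/(-366593) = -1/366593 ≈ -2.7278e-6)
V/T(514) + u/(-386487) = -38120*sqrt(257)/514 - 1/366593/(-386487) = -38120*sqrt(257)/514 - 1/366593*(-1/386487) = -19060*sqrt(257)/257 + 1/141683428791 = 1/141683428791 - 19060*sqrt(257)/257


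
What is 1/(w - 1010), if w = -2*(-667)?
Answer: 1/324 ≈ 0.0030864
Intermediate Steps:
w = 1334
1/(w - 1010) = 1/(1334 - 1010) = 1/324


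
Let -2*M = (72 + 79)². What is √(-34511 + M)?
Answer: I*√183646/2 ≈ 214.27*I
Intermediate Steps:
M = -22801/2 (M = -(72 + 79)²/2 = -½*151² = -½*22801 = -22801/2 ≈ -11401.)
√(-34511 + M) = √(-34511 - 22801/2) = √(-91823/2) = I*√183646/2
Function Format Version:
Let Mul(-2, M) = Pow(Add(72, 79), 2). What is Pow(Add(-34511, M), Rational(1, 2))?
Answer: Mul(Rational(1, 2), I, Pow(183646, Rational(1, 2))) ≈ Mul(214.27, I)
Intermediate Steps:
M = Rational(-22801, 2) (M = Mul(Rational(-1, 2), Pow(Add(72, 79), 2)) = Mul(Rational(-1, 2), Pow(151, 2)) = Mul(Rational(-1, 2), 22801) = Rational(-22801, 2) ≈ -11401.)
Pow(Add(-34511, M), Rational(1, 2)) = Pow(Add(-34511, Rational(-22801, 2)), Rational(1, 2)) = Pow(Rational(-91823, 2), Rational(1, 2)) = Mul(Rational(1, 2), I, Pow(183646, Rational(1, 2)))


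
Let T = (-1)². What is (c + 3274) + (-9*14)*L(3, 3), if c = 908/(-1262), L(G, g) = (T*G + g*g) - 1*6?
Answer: 1588404/631 ≈ 2517.3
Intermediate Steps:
T = 1
L(G, g) = -6 + G + g² (L(G, g) = (1*G + g*g) - 1*6 = (G + g²) - 6 = -6 + G + g²)
c = -454/631 (c = 908*(-1/1262) = -454/631 ≈ -0.71949)
(c + 3274) + (-9*14)*L(3, 3) = (-454/631 + 3274) + (-9*14)*(-6 + 3 + 3²) = 2065440/631 - 126*(-6 + 3 + 9) = 2065440/631 - 126*6 = 2065440/631 - 756 = 1588404/631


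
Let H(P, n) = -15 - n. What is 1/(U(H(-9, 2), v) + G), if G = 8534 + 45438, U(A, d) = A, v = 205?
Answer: 1/53955 ≈ 1.8534e-5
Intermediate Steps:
G = 53972
1/(U(H(-9, 2), v) + G) = 1/((-15 - 1*2) + 53972) = 1/((-15 - 2) + 53972) = 1/(-17 + 53972) = 1/53955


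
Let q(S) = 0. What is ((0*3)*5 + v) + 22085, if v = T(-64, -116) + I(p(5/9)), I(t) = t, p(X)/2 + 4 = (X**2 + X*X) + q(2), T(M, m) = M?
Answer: 1783153/81 ≈ 22014.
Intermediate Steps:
p(X) = -8 + 4*X**2 (p(X) = -8 + 2*((X**2 + X*X) + 0) = -8 + 2*((X**2 + X**2) + 0) = -8 + 2*(2*X**2 + 0) = -8 + 2*(2*X**2) = -8 + 4*X**2)
v = -5732/81 (v = -64 + (-8 + 4*(5/9)**2) = -64 + (-8 + 4*(25/81)) = -64 + (-8 + 100/81) = -64 - 548/81 = -5732/81 ≈ -70.765)
((0*3)*5 + v) + 22085 = ((0*3)*5 - 5732/81) + 22085 = (0*5 - 5732/81) + 22085 = (0 - 5732/81) + 22085 = -5732/81 + 22085 = 1783153/81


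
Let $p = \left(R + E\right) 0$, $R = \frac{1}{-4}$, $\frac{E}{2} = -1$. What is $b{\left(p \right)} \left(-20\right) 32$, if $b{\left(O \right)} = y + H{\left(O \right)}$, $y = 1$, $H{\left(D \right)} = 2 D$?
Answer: $-640$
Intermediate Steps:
$E = -2$ ($E = 2 \left(-1\right) = -2$)
$R = - \frac{1}{4} \approx -0.25$
$p = 0$ ($p = \left(- \frac{1}{4} - 2\right) 0 = \left(- \frac{9}{4}\right) 0 = 0$)
$b{\left(O \right)} = 1 + 2 O$
$b{\left(p \right)} \left(-20\right) 32 = \left(1 + 2 \cdot 0\right) \left(-20\right) 32 = \left(1 + 0\right) \left(-20\right) 32 = 1 \left(-20\right) 32 = \left(-20\right) 32 = -640$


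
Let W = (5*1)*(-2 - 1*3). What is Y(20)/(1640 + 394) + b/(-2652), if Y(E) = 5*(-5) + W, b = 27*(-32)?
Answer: 67699/224757 ≈ 0.30121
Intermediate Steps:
W = -25 (W = 5*(-2 - 3) = 5*(-5) = -25)
b = -864
Y(E) = -50 (Y(E) = 5*(-5) - 25 = -25 - 25 = -50)
Y(20)/(1640 + 394) + b/(-2652) = -50/(1640 + 394) - 864/(-2652) = -50/2034 - 864*(-1/2652) = -50*1/2034 + 72/221 = -25/1017 + 72/221 = 67699/224757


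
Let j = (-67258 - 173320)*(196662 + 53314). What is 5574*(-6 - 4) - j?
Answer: 60138670388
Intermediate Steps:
j = -60138726128 (j = -240578*249976 = -60138726128)
5574*(-6 - 4) - j = 5574*(-6 - 4) - 1*(-60138726128) = 5574*(-10) + 60138726128 = -55740 + 60138726128 = 60138670388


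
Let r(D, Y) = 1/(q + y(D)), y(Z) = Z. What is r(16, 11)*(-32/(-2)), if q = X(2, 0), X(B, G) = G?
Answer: 1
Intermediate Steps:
q = 0
r(D, Y) = 1/D (r(D, Y) = 1/(0 + D) = 1/D)
r(16, 11)*(-32/(-2)) = (-32/(-2))/16 = (-32*(-1/2))/16 = (1/16)*16 = 1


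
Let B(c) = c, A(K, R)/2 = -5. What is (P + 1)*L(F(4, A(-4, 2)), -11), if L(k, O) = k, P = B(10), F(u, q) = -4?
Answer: -44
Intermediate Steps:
A(K, R) = -10 (A(K, R) = 2*(-5) = -10)
P = 10
(P + 1)*L(F(4, A(-4, 2)), -11) = (10 + 1)*(-4) = 11*(-4) = -44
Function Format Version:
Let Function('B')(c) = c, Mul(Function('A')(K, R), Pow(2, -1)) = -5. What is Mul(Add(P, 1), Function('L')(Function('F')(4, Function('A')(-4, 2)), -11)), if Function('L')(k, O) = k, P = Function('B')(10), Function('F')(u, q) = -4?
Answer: -44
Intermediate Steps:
Function('A')(K, R) = -10 (Function('A')(K, R) = Mul(2, -5) = -10)
P = 10
Mul(Add(P, 1), Function('L')(Function('F')(4, Function('A')(-4, 2)), -11)) = Mul(Add(10, 1), -4) = Mul(11, -4) = -44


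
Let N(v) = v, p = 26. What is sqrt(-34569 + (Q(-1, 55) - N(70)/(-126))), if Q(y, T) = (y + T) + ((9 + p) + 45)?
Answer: I*sqrt(309910)/3 ≈ 185.57*I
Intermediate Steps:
Q(y, T) = 80 + T + y (Q(y, T) = (y + T) + ((9 + 26) + 45) = (T + y) + (35 + 45) = (T + y) + 80 = 80 + T + y)
sqrt(-34569 + (Q(-1, 55) - N(70)/(-126))) = sqrt(-34569 + ((80 + 55 - 1) - 70/(-126))) = sqrt(-34569 + (134 - 70*(-1)/126)) = sqrt(-34569 + (134 - 1*(-5/9))) = sqrt(-34569 + (134 + 5/9)) = sqrt(-34569 + 1211/9) = sqrt(-309910/9) = I*sqrt(309910)/3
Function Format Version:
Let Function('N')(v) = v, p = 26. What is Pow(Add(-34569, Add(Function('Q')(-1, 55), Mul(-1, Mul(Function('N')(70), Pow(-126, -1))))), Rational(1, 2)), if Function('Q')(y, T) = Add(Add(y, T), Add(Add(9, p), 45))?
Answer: Mul(Rational(1, 3), I, Pow(309910, Rational(1, 2))) ≈ Mul(185.57, I)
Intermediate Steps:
Function('Q')(y, T) = Add(80, T, y) (Function('Q')(y, T) = Add(Add(y, T), Add(Add(9, 26), 45)) = Add(Add(T, y), Add(35, 45)) = Add(Add(T, y), 80) = Add(80, T, y))
Pow(Add(-34569, Add(Function('Q')(-1, 55), Mul(-1, Mul(Function('N')(70), Pow(-126, -1))))), Rational(1, 2)) = Pow(Add(-34569, Add(Add(80, 55, -1), Mul(-1, Mul(70, Pow(-126, -1))))), Rational(1, 2)) = Pow(Add(-34569, Add(134, Mul(-1, Mul(70, Rational(-1, 126))))), Rational(1, 2)) = Pow(Add(-34569, Add(134, Mul(-1, Rational(-5, 9)))), Rational(1, 2)) = Pow(Add(-34569, Add(134, Rational(5, 9))), Rational(1, 2)) = Pow(Add(-34569, Rational(1211, 9)), Rational(1, 2)) = Pow(Rational(-309910, 9), Rational(1, 2)) = Mul(Rational(1, 3), I, Pow(309910, Rational(1, 2)))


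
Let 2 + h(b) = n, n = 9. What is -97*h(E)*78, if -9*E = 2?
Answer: -52962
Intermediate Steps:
E = -2/9 (E = -⅑*2 = -2/9 ≈ -0.22222)
h(b) = 7 (h(b) = -2 + 9 = 7)
-97*h(E)*78 = -97*7*78 = -679*78 = -52962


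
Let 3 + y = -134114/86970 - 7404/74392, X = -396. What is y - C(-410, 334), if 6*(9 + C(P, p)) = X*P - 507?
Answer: -10906240019453/404367015 ≈ -26971.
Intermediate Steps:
C(P, p) = -187/2 - 66*P (C(P, p) = -9 + (-396*P - 507)/6 = -9 + (-507 - 396*P)/6 = -9 + (-169/2 - 66*P) = -187/2 - 66*P)
y = -3753818911/808734030 (y = -3 + (-134114/86970 - 7404/74392) = -3 + (-134114*1/86970 - 7404*1/74392) = -3 + (-67057/43485 - 1851/18598) = -3 - 1327616821/808734030 = -3753818911/808734030 ≈ -4.6416)
y - C(-410, 334) = -3753818911/808734030 - (-187/2 - 66*(-410)) = -3753818911/808734030 - (-187/2 + 27060) = -3753818911/808734030 - 1*53933/2 = -3753818911/808734030 - 53933/2 = -10906240019453/404367015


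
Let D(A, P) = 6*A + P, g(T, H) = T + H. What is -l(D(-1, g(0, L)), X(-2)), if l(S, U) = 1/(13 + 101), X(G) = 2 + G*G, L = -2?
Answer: -1/114 ≈ -0.0087719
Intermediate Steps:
X(G) = 2 + G²
g(T, H) = H + T
D(A, P) = P + 6*A
l(S, U) = 1/114
-l(D(-1, g(0, L)), X(-2)) = -1*1/114 = -1/114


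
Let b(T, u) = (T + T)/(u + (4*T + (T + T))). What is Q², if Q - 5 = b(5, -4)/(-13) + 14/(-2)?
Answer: 117649/28561 ≈ 4.1192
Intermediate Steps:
b(T, u) = 2*T/(u + 6*T) (b(T, u) = (2*T)/(u + (4*T + 2*T)) = (2*T)/(u + 6*T) = 2*T/(u + 6*T))
Q = -343/169 (Q = 5 + ((2*5/(-4 + 6*5))/(-13) + 14/(-2)) = 5 + ((2*5/(-4 + 30))*(-1/13) + 14*(-½)) = 5 + ((2*5/26)*(-1/13) - 7) = 5 + ((2*5*(1/26))*(-1/13) - 7) = 5 + ((5/13)*(-1/13) - 7) = 5 + (-5/169 - 7) = 5 - 1188/169 = -343/169 ≈ -2.0296)
Q² = (-343/169)² = 117649/28561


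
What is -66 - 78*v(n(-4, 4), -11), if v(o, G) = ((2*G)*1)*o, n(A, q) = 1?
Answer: 1650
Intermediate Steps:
v(o, G) = 2*G*o (v(o, G) = (2*G)*o = 2*G*o)
-66 - 78*v(n(-4, 4), -11) = -66 - 156*(-11) = -66 - 78*(-22) = -66 + 1716 = 1650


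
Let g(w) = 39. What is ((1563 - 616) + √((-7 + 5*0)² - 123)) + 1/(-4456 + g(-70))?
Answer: 4182898/4417 + I*√74 ≈ 947.0 + 8.6023*I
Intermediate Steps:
((1563 - 616) + √((-7 + 5*0)² - 123)) + 1/(-4456 + g(-70)) = ((1563 - 616) + √((-7 + 5*0)² - 123)) + 1/(-4456 + 39) = (947 + √((-7 + 0)² - 123)) + 1/(-4417) = (947 + √((-7)² - 123)) - 1/4417 = (947 + √(49 - 123)) - 1/4417 = (947 + √(-74)) - 1/4417 = (947 + I*√74) - 1/4417 = 4182898/4417 + I*√74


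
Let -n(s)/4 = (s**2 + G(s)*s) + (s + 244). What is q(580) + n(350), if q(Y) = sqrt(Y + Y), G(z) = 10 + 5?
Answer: -513376 + 2*sqrt(290) ≈ -5.1334e+5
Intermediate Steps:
G(z) = 15
q(Y) = sqrt(2)*sqrt(Y) (q(Y) = sqrt(2*Y) = sqrt(2)*sqrt(Y))
n(s) = -976 - 64*s - 4*s**2 (n(s) = -4*((s**2 + 15*s) + (s + 244)) = -4*((s**2 + 15*s) + (244 + s)) = -4*(244 + s**2 + 16*s) = -976 - 64*s - 4*s**2)
q(580) + n(350) = sqrt(2)*sqrt(580) + (-976 - 64*350 - 4*350**2) = sqrt(2)*(2*sqrt(145)) + (-976 - 22400 - 4*122500) = 2*sqrt(290) + (-976 - 22400 - 490000) = 2*sqrt(290) - 513376 = -513376 + 2*sqrt(290)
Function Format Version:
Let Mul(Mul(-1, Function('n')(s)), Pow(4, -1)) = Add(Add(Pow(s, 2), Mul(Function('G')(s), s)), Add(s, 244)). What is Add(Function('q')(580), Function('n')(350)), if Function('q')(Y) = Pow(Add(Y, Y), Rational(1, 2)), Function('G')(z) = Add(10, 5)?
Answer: Add(-513376, Mul(2, Pow(290, Rational(1, 2)))) ≈ -5.1334e+5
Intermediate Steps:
Function('G')(z) = 15
Function('q')(Y) = Mul(Pow(2, Rational(1, 2)), Pow(Y, Rational(1, 2))) (Function('q')(Y) = Pow(Mul(2, Y), Rational(1, 2)) = Mul(Pow(2, Rational(1, 2)), Pow(Y, Rational(1, 2))))
Function('n')(s) = Add(-976, Mul(-64, s), Mul(-4, Pow(s, 2))) (Function('n')(s) = Mul(-4, Add(Add(Pow(s, 2), Mul(15, s)), Add(s, 244))) = Mul(-4, Add(Add(Pow(s, 2), Mul(15, s)), Add(244, s))) = Mul(-4, Add(244, Pow(s, 2), Mul(16, s))) = Add(-976, Mul(-64, s), Mul(-4, Pow(s, 2))))
Add(Function('q')(580), Function('n')(350)) = Add(Mul(Pow(2, Rational(1, 2)), Pow(580, Rational(1, 2))), Add(-976, Mul(-64, 350), Mul(-4, Pow(350, 2)))) = Add(Mul(Pow(2, Rational(1, 2)), Mul(2, Pow(145, Rational(1, 2)))), Add(-976, -22400, Mul(-4, 122500))) = Add(Mul(2, Pow(290, Rational(1, 2))), Add(-976, -22400, -490000)) = Add(Mul(2, Pow(290, Rational(1, 2))), -513376) = Add(-513376, Mul(2, Pow(290, Rational(1, 2))))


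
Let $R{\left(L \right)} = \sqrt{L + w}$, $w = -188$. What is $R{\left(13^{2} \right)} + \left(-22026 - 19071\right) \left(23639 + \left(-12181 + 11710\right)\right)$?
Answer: $-952135296 + i \sqrt{19} \approx -9.5214 \cdot 10^{8} + 4.3589 i$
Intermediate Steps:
$R{\left(L \right)} = \sqrt{-188 + L}$ ($R{\left(L \right)} = \sqrt{L - 188} = \sqrt{-188 + L}$)
$R{\left(13^{2} \right)} + \left(-22026 - 19071\right) \left(23639 + \left(-12181 + 11710\right)\right) = \sqrt{-188 + 13^{2}} + \left(-22026 - 19071\right) \left(23639 + \left(-12181 + 11710\right)\right) = \sqrt{-188 + 169} - 41097 \left(23639 - 471\right) = \sqrt{-19} - 952135296 = i \sqrt{19} - 952135296 = -952135296 + i \sqrt{19}$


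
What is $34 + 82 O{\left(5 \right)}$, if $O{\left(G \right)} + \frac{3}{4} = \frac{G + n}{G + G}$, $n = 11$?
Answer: $\frac{1037}{10} \approx 103.7$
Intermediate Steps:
$O{\left(G \right)} = - \frac{3}{4} + \frac{11 + G}{2 G}$ ($O{\left(G \right)} = - \frac{3}{4} + \frac{G + 11}{G + G} = - \frac{3}{4} + \frac{11 + G}{2 G}$)
$34 + 82 O{\left(5 \right)} = 34 + 82 \frac{22 - 5}{4 \cdot 5} = 34 + 82 \cdot \frac{1}{4} \cdot \frac{1}{5} \left(22 - 5\right) = 34 + 82 \cdot \frac{1}{4} \cdot \frac{1}{5} \cdot 17 = 34 + 82 \cdot \frac{17}{20} = 34 + \frac{697}{10} = \frac{1037}{10}$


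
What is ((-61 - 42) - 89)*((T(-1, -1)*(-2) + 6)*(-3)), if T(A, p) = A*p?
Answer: 2304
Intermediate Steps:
((-61 - 42) - 89)*((T(-1, -1)*(-2) + 6)*(-3)) = ((-61 - 42) - 89)*((-1*(-1)*(-2) + 6)*(-3)) = (-103 - 89)*((1*(-2) + 6)*(-3)) = -192*(-2 + 6)*(-3) = -768*(-3) = -192*(-12) = 2304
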